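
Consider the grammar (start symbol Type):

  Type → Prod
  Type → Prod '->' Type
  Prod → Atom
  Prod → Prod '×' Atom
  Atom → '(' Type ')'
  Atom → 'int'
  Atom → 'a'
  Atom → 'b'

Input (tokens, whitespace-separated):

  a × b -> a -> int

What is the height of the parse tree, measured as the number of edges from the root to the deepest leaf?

[Type [Prod [Prod [Atom a]] × [Atom b]] -> [Type [Prod [Atom a]] -> [Type [Prod [Atom int]]]]]

5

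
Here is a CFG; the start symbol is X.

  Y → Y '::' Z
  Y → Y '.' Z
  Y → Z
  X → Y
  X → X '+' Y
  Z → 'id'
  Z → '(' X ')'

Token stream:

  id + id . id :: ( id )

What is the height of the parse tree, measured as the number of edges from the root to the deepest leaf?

[X [X [Y [Z id]]] + [Y [Y [Y [Z id]] . [Z id]] :: [Z ( [X [Y [Z id]]] )]]]

6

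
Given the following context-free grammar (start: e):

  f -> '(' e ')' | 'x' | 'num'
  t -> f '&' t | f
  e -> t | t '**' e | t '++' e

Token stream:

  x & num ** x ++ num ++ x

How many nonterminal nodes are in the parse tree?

14

[e [t [f x] & [t [f num]]] ** [e [t [f x]] ++ [e [t [f num]] ++ [e [t [f x]]]]]]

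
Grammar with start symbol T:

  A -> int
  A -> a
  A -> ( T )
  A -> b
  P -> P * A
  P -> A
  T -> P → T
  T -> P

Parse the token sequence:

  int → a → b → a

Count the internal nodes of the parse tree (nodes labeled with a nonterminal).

[T [P [A int]] → [T [P [A a]] → [T [P [A b]] → [T [P [A a]]]]]]

12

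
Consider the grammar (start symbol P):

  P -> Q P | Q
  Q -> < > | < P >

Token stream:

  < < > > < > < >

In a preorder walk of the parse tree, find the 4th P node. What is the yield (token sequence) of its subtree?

[P [Q < [P [Q < >]] >] [P [Q < >] [P [Q < >]]]]

< >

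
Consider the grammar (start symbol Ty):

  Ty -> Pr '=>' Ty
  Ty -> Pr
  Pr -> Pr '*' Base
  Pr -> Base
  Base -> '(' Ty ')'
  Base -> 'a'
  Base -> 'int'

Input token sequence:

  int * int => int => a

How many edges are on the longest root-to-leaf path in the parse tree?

[Ty [Pr [Pr [Base int]] * [Base int]] => [Ty [Pr [Base int]] => [Ty [Pr [Base a]]]]]

5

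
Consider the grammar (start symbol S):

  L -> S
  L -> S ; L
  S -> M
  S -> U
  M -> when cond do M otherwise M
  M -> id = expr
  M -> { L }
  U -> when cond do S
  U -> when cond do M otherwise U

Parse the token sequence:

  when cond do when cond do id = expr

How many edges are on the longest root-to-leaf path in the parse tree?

[S [U when cond do [S [U when cond do [S [M id = expr]]]]]]

6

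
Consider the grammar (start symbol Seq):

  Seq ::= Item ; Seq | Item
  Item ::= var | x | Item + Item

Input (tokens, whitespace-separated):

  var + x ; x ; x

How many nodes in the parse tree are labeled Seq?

3

[Seq [Item [Item var] + [Item x]] ; [Seq [Item x] ; [Seq [Item x]]]]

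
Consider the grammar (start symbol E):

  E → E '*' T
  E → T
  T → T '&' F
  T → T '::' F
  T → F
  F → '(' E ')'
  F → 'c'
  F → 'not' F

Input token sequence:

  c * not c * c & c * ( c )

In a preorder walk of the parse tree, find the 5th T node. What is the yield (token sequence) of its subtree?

[E [E [E [E [T [F c]]] * [T [F not [F c]]]] * [T [T [F c]] & [F c]]] * [T [F ( [E [T [F c]]] )]]]

( c )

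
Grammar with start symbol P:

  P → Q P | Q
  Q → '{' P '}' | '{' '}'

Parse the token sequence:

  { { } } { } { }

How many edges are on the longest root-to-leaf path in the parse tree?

[P [Q { [P [Q { }]] }] [P [Q { }] [P [Q { }]]]]

4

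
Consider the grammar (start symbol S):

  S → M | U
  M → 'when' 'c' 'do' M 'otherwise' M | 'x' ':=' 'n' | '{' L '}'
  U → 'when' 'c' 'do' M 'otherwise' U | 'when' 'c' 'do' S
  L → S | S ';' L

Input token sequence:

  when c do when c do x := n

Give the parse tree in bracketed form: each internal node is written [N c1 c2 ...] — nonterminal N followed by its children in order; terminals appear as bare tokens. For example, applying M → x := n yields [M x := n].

S
U
when c do S
when c do U
when c do when c do S
when c do when c do M
when c do when c do x := n

[S [U when c do [S [U when c do [S [M x := n]]]]]]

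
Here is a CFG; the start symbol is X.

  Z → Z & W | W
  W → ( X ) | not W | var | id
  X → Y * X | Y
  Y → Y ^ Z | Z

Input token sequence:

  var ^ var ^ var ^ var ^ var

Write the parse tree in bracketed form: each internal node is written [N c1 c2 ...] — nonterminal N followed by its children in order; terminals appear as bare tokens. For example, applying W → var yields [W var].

X
Y
Y ^ Z
Y ^ Z ^ Z
Y ^ Z ^ Z ^ Z
Y ^ Z ^ Z ^ Z ^ Z
Z ^ Z ^ Z ^ Z ^ Z
W ^ Z ^ Z ^ Z ^ Z
var ^ Z ^ Z ^ Z ^ Z
var ^ W ^ Z ^ Z ^ Z
var ^ var ^ Z ^ Z ^ Z
var ^ var ^ W ^ Z ^ Z
var ^ var ^ var ^ Z ^ Z
var ^ var ^ var ^ W ^ Z
var ^ var ^ var ^ var ^ Z
var ^ var ^ var ^ var ^ W
var ^ var ^ var ^ var ^ var

[X [Y [Y [Y [Y [Y [Z [W var]]] ^ [Z [W var]]] ^ [Z [W var]]] ^ [Z [W var]]] ^ [Z [W var]]]]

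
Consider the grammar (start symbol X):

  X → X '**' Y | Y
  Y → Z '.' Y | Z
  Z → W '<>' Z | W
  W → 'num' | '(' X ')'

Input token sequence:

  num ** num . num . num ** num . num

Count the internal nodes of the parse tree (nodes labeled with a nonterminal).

21

[X [X [X [Y [Z [W num]]]] ** [Y [Z [W num]] . [Y [Z [W num]] . [Y [Z [W num]]]]]] ** [Y [Z [W num]] . [Y [Z [W num]]]]]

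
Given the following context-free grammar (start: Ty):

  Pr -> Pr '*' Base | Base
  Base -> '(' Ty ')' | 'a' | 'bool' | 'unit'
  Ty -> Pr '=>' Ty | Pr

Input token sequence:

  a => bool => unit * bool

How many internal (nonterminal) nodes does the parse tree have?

11

[Ty [Pr [Base a]] => [Ty [Pr [Base bool]] => [Ty [Pr [Pr [Base unit]] * [Base bool]]]]]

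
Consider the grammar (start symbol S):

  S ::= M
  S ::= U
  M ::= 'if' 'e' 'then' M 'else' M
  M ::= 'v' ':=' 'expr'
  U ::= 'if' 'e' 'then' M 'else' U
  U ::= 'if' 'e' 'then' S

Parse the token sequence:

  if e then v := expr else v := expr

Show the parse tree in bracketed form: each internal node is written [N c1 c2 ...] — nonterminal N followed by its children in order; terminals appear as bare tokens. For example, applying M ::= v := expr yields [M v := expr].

[S [M if e then [M v := expr] else [M v := expr]]]

S
M
if e then M else M
if e then v := expr else M
if e then v := expr else v := expr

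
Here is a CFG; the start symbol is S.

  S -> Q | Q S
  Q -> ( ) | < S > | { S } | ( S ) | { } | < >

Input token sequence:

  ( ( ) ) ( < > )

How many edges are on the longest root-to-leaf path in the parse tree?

5

[S [Q ( [S [Q ( )]] )] [S [Q ( [S [Q < >]] )]]]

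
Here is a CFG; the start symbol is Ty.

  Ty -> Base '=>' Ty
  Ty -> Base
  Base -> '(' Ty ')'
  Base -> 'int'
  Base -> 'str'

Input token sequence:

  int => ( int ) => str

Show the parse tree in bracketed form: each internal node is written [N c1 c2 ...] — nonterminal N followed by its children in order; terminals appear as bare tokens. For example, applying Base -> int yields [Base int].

[Ty [Base int] => [Ty [Base ( [Ty [Base int]] )] => [Ty [Base str]]]]

Ty
Base => Ty
int => Ty
int => Base => Ty
int => ( Ty ) => Ty
int => ( Base ) => Ty
int => ( int ) => Ty
int => ( int ) => Base
int => ( int ) => str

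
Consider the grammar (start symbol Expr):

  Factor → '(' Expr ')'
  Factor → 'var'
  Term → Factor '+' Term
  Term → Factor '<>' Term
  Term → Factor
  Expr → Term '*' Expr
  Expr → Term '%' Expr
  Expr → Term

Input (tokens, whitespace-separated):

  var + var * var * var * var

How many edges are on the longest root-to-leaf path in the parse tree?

6

[Expr [Term [Factor var] + [Term [Factor var]]] * [Expr [Term [Factor var]] * [Expr [Term [Factor var]] * [Expr [Term [Factor var]]]]]]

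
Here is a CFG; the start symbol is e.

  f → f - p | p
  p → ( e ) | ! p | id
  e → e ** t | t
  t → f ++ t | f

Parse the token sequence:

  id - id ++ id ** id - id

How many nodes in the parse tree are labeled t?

[e [e [t [f [f [p id]] - [p id]] ++ [t [f [p id]]]]] ** [t [f [f [p id]] - [p id]]]]

3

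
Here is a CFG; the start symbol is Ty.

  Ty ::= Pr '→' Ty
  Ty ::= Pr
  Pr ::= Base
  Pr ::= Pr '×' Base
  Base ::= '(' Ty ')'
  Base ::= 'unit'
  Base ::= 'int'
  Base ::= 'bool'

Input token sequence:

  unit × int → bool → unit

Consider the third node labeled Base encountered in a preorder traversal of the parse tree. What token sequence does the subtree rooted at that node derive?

[Ty [Pr [Pr [Base unit]] × [Base int]] → [Ty [Pr [Base bool]] → [Ty [Pr [Base unit]]]]]

bool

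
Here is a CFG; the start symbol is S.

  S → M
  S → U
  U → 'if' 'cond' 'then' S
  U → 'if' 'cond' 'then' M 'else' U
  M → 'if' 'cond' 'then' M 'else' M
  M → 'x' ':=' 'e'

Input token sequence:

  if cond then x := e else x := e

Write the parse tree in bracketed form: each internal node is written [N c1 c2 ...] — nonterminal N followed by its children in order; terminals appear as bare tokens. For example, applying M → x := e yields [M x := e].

[S [M if cond then [M x := e] else [M x := e]]]

S
M
if cond then M else M
if cond then x := e else M
if cond then x := e else x := e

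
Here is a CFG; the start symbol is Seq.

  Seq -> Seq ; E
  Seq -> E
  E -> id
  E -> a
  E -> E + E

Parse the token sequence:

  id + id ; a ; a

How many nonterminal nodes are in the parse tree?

8

[Seq [Seq [Seq [E [E id] + [E id]]] ; [E a]] ; [E a]]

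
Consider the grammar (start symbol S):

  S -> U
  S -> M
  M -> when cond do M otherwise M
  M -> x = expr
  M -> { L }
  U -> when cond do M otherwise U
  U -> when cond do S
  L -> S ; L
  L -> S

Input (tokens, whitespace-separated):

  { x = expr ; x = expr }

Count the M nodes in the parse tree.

3

[S [M { [L [S [M x = expr]] ; [L [S [M x = expr]]]] }]]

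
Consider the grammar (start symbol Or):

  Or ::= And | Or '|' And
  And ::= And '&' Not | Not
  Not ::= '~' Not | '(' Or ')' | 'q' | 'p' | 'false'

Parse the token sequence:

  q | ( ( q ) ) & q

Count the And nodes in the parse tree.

5

[Or [Or [And [Not q]]] | [And [And [Not ( [Or [And [Not ( [Or [And [Not q]]] )]]] )]] & [Not q]]]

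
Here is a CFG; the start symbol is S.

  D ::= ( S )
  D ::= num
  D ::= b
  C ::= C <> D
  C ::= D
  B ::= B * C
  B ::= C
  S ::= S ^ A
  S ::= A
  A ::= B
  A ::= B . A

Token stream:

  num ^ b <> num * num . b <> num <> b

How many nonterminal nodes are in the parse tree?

[S [S [A [B [C [D num]]]]] ^ [A [B [B [C [C [D b]] <> [D num]]] * [C [D num]]] . [A [B [C [C [C [D b]] <> [D num]] <> [D b]]]]]]

23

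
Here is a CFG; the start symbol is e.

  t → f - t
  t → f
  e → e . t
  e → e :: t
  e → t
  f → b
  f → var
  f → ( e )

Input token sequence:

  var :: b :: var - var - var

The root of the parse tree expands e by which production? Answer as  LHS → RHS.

[e [e [e [t [f var]]] :: [t [f b]]] :: [t [f var] - [t [f var] - [t [f var]]]]]

e → e :: t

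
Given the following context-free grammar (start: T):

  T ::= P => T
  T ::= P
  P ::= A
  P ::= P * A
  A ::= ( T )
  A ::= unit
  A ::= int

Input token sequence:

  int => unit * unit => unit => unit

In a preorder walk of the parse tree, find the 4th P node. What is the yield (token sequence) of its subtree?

[T [P [A int]] => [T [P [P [A unit]] * [A unit]] => [T [P [A unit]] => [T [P [A unit]]]]]]

unit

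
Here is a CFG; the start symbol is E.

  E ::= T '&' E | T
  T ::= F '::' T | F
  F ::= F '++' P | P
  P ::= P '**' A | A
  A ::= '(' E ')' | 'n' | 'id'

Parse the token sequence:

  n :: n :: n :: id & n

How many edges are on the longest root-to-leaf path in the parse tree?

[E [T [F [P [A n]]] :: [T [F [P [A n]]] :: [T [F [P [A n]]] :: [T [F [P [A id]]]]]]] & [E [T [F [P [A n]]]]]]

8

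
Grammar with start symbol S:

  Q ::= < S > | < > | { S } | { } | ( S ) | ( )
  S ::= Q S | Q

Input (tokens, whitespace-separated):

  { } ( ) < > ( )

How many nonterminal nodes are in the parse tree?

8

[S [Q { }] [S [Q ( )] [S [Q < >] [S [Q ( )]]]]]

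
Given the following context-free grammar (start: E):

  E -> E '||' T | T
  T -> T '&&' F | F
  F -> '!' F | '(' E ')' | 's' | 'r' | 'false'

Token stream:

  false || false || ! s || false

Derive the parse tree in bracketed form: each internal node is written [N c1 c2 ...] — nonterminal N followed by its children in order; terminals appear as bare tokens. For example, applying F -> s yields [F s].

[E [E [E [E [T [F false]]] || [T [F false]]] || [T [F ! [F s]]]] || [T [F false]]]

E
E || T
E || T || T
E || T || T || T
T || T || T || T
F || T || T || T
false || T || T || T
false || F || T || T
false || false || T || T
false || false || F || T
false || false || ! F || T
false || false || ! s || T
false || false || ! s || F
false || false || ! s || false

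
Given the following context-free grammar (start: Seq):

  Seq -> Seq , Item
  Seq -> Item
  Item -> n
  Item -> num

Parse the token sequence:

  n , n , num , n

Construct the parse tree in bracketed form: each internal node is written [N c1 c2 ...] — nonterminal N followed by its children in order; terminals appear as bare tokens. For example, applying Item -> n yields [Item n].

[Seq [Seq [Seq [Seq [Item n]] , [Item n]] , [Item num]] , [Item n]]

Seq
Seq , Item
Seq , Item , Item
Seq , Item , Item , Item
Item , Item , Item , Item
n , Item , Item , Item
n , n , Item , Item
n , n , num , Item
n , n , num , n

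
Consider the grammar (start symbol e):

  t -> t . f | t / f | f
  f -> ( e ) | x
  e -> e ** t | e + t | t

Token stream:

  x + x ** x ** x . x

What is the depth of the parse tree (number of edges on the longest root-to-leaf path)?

6

[e [e [e [e [t [f x]]] + [t [f x]]] ** [t [f x]]] ** [t [t [f x]] . [f x]]]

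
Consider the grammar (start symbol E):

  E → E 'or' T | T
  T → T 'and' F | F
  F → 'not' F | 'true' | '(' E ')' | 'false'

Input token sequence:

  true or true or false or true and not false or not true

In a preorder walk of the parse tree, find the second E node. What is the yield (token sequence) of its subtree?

[E [E [E [E [E [T [F true]]] or [T [F true]]] or [T [F false]]] or [T [T [F true]] and [F not [F false]]]] or [T [F not [F true]]]]

true or true or false or true and not false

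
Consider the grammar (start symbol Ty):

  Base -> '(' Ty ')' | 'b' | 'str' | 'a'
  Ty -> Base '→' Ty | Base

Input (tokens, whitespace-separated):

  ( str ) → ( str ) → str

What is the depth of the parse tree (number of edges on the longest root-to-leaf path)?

[Ty [Base ( [Ty [Base str]] )] → [Ty [Base ( [Ty [Base str]] )] → [Ty [Base str]]]]

5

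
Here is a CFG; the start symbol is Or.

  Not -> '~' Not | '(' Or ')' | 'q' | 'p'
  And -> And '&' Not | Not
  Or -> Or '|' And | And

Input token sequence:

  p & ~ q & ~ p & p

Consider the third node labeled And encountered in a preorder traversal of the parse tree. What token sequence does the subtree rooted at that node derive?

[Or [And [And [And [And [Not p]] & [Not ~ [Not q]]] & [Not ~ [Not p]]] & [Not p]]]

p & ~ q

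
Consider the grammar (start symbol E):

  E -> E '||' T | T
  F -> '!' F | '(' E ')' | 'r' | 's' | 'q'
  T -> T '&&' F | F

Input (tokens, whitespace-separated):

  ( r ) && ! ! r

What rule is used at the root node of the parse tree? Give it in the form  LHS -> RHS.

[E [T [T [F ( [E [T [F r]]] )]] && [F ! [F ! [F r]]]]]

E -> T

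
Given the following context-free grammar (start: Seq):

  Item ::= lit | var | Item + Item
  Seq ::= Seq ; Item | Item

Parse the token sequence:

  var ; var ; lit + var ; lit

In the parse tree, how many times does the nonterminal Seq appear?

4

[Seq [Seq [Seq [Seq [Item var]] ; [Item var]] ; [Item [Item lit] + [Item var]]] ; [Item lit]]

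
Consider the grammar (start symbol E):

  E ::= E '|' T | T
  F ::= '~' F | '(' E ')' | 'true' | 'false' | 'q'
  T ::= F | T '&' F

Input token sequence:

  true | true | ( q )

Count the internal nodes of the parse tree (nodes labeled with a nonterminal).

12

[E [E [E [T [F true]]] | [T [F true]]] | [T [F ( [E [T [F q]]] )]]]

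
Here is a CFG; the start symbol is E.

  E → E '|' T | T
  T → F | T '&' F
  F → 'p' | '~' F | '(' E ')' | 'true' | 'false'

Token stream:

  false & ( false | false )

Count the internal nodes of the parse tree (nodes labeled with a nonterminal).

[E [T [T [F false]] & [F ( [E [E [T [F false]]] | [T [F false]]] )]]]

11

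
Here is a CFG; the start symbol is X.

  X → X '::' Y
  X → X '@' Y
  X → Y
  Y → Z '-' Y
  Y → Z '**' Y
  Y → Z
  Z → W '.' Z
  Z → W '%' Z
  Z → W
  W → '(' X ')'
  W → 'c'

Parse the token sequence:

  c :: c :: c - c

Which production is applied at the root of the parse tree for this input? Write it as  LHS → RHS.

[X [X [X [Y [Z [W c]]]] :: [Y [Z [W c]]]] :: [Y [Z [W c]] - [Y [Z [W c]]]]]

X → X '::' Y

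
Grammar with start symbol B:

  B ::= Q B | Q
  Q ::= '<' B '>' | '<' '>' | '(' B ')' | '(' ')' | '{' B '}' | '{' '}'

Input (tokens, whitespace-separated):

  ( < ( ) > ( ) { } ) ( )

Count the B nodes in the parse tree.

[B [Q ( [B [Q < [B [Q ( )]] >] [B [Q ( )] [B [Q { }]]]] )] [B [Q ( )]]]

6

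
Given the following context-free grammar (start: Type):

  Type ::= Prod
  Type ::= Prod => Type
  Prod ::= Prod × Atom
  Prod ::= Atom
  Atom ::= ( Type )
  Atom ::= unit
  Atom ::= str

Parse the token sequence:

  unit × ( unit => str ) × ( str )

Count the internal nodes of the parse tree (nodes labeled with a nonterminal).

16

[Type [Prod [Prod [Prod [Atom unit]] × [Atom ( [Type [Prod [Atom unit]] => [Type [Prod [Atom str]]]] )]] × [Atom ( [Type [Prod [Atom str]]] )]]]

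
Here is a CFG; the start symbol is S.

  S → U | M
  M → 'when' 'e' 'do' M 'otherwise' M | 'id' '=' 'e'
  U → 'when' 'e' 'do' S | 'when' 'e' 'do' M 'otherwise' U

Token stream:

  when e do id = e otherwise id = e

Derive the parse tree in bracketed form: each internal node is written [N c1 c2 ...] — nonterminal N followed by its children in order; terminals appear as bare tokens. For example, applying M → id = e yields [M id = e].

[S [M when e do [M id = e] otherwise [M id = e]]]

S
M
when e do M otherwise M
when e do id = e otherwise M
when e do id = e otherwise id = e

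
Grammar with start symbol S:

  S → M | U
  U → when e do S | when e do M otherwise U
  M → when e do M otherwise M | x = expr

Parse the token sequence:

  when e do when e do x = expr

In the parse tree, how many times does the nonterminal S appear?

3

[S [U when e do [S [U when e do [S [M x = expr]]]]]]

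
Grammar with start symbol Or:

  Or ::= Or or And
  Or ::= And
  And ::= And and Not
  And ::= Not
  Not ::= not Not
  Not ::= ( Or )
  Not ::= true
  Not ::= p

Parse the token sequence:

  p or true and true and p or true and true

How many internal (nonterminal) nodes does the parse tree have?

15

[Or [Or [Or [And [Not p]]] or [And [And [And [Not true]] and [Not true]] and [Not p]]] or [And [And [Not true]] and [Not true]]]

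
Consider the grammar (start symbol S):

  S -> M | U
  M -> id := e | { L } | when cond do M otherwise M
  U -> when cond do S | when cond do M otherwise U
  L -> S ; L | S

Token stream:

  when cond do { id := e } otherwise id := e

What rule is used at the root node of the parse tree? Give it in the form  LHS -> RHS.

[S [M when cond do [M { [L [S [M id := e]]] }] otherwise [M id := e]]]

S -> M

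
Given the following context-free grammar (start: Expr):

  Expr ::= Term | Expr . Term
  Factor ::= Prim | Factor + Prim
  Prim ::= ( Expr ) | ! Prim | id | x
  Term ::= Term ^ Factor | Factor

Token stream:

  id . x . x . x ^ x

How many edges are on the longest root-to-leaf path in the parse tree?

[Expr [Expr [Expr [Expr [Term [Factor [Prim id]]]] . [Term [Factor [Prim x]]]] . [Term [Factor [Prim x]]]] . [Term [Term [Factor [Prim x]]] ^ [Factor [Prim x]]]]

7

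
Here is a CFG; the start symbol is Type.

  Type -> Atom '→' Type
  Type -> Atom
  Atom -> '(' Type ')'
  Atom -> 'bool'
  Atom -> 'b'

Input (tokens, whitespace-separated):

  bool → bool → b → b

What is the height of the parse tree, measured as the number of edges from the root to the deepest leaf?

5

[Type [Atom bool] → [Type [Atom bool] → [Type [Atom b] → [Type [Atom b]]]]]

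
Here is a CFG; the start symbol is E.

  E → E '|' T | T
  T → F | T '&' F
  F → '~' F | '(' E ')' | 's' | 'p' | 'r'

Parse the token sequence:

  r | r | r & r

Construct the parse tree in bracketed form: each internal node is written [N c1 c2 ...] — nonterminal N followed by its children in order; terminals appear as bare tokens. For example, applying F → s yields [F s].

E
E | T
E | T | T
T | T | T
F | T | T
r | T | T
r | F | T
r | r | T
r | r | T & F
r | r | F & F
r | r | r & F
r | r | r & r

[E [E [E [T [F r]]] | [T [F r]]] | [T [T [F r]] & [F r]]]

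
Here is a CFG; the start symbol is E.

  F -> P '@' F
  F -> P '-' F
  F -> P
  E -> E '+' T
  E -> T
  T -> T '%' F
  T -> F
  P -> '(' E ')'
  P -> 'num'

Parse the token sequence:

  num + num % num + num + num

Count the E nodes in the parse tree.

[E [E [E [E [T [F [P num]]]] + [T [T [F [P num]]] % [F [P num]]]] + [T [F [P num]]]] + [T [F [P num]]]]

4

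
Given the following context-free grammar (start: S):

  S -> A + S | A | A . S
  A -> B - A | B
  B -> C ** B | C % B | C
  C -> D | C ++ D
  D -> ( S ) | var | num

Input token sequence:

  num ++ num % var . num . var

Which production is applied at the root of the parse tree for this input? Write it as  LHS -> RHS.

S -> A . S

[S [A [B [C [C [D num]] ++ [D num]] % [B [C [D var]]]]] . [S [A [B [C [D num]]]] . [S [A [B [C [D var]]]]]]]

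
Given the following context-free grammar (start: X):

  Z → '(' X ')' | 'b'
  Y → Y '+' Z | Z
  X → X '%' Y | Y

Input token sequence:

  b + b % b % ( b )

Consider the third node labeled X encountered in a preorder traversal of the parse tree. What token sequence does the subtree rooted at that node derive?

[X [X [X [Y [Y [Z b]] + [Z b]]] % [Y [Z b]]] % [Y [Z ( [X [Y [Z b]]] )]]]

b + b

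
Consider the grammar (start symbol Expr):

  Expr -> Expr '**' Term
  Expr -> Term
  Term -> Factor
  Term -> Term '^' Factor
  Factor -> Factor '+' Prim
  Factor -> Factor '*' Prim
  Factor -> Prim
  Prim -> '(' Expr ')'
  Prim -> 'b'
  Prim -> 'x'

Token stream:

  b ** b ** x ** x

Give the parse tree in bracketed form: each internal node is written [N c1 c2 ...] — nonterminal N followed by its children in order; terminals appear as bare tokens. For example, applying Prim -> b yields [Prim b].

[Expr [Expr [Expr [Expr [Term [Factor [Prim b]]]] ** [Term [Factor [Prim b]]]] ** [Term [Factor [Prim x]]]] ** [Term [Factor [Prim x]]]]

Expr
Expr ** Term
Expr ** Term ** Term
Expr ** Term ** Term ** Term
Term ** Term ** Term ** Term
Factor ** Term ** Term ** Term
Prim ** Term ** Term ** Term
b ** Term ** Term ** Term
b ** Factor ** Term ** Term
b ** Prim ** Term ** Term
b ** b ** Term ** Term
b ** b ** Factor ** Term
b ** b ** Prim ** Term
b ** b ** x ** Term
b ** b ** x ** Factor
b ** b ** x ** Prim
b ** b ** x ** x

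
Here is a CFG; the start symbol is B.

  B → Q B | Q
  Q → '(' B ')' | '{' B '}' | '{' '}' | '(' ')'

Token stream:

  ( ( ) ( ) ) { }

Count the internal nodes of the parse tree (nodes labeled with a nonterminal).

8

[B [Q ( [B [Q ( )] [B [Q ( )]]] )] [B [Q { }]]]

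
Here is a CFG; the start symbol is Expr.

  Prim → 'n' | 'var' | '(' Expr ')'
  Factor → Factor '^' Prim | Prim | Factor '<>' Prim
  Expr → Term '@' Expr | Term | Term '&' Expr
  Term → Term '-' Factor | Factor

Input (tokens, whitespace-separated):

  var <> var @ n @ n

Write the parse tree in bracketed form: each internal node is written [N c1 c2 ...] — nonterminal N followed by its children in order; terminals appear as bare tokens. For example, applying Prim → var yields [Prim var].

[Expr [Term [Factor [Factor [Prim var]] <> [Prim var]]] @ [Expr [Term [Factor [Prim n]]] @ [Expr [Term [Factor [Prim n]]]]]]

Expr
Term @ Expr
Factor @ Expr
Factor <> Prim @ Expr
Prim <> Prim @ Expr
var <> Prim @ Expr
var <> var @ Expr
var <> var @ Term @ Expr
var <> var @ Factor @ Expr
var <> var @ Prim @ Expr
var <> var @ n @ Expr
var <> var @ n @ Term
var <> var @ n @ Factor
var <> var @ n @ Prim
var <> var @ n @ n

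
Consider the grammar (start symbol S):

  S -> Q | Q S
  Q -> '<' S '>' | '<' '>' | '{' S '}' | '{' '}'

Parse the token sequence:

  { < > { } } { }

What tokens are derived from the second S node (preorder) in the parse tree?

[S [Q { [S [Q < >] [S [Q { }]]] }] [S [Q { }]]]

< > { }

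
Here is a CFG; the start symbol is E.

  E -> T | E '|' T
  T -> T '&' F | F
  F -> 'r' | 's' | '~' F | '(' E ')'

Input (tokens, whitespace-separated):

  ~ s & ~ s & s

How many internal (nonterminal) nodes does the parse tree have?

9

[E [T [T [T [F ~ [F s]]] & [F ~ [F s]]] & [F s]]]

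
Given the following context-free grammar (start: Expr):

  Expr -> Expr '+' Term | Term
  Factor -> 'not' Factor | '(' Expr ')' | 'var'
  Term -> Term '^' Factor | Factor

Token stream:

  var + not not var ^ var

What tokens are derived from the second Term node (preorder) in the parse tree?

not not var ^ var

[Expr [Expr [Term [Factor var]]] + [Term [Term [Factor not [Factor not [Factor var]]]] ^ [Factor var]]]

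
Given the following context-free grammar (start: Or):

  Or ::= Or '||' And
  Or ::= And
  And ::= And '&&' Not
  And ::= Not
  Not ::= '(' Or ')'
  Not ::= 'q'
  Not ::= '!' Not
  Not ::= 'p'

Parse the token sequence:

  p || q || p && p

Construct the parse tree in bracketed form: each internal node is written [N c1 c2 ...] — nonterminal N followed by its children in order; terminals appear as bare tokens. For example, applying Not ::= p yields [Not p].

Or
Or || And
Or || And || And
And || And || And
Not || And || And
p || And || And
p || Not || And
p || q || And
p || q || And && Not
p || q || Not && Not
p || q || p && Not
p || q || p && p

[Or [Or [Or [And [Not p]]] || [And [Not q]]] || [And [And [Not p]] && [Not p]]]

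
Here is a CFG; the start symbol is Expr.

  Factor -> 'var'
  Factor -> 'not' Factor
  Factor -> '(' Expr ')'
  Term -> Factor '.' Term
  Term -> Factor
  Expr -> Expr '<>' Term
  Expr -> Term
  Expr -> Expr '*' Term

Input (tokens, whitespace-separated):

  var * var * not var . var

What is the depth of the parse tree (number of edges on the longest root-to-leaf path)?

5

[Expr [Expr [Expr [Term [Factor var]]] * [Term [Factor var]]] * [Term [Factor not [Factor var]] . [Term [Factor var]]]]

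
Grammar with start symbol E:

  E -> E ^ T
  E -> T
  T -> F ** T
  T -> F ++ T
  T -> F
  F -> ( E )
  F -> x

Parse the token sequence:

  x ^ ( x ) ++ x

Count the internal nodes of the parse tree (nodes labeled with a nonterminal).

11

[E [E [T [F x]]] ^ [T [F ( [E [T [F x]]] )] ++ [T [F x]]]]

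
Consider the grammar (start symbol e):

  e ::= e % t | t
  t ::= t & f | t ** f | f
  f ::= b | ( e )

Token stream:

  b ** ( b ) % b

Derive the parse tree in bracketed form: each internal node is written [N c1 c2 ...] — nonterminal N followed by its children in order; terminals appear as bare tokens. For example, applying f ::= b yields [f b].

[e [e [t [t [f b]] ** [f ( [e [t [f b]]] )]]] % [t [f b]]]

e
e % t
t % t
t ** f % t
f ** f % t
b ** f % t
b ** ( e ) % t
b ** ( t ) % t
b ** ( f ) % t
b ** ( b ) % t
b ** ( b ) % f
b ** ( b ) % b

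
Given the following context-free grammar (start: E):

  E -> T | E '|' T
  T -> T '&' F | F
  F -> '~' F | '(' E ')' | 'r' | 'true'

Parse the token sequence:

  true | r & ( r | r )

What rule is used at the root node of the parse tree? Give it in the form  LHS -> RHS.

E -> E '|' T

[E [E [T [F true]]] | [T [T [F r]] & [F ( [E [E [T [F r]]] | [T [F r]]] )]]]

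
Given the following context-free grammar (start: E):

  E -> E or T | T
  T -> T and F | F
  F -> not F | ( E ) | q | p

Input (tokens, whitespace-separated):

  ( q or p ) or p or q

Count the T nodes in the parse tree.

[E [E [E [T [F ( [E [E [T [F q]]] or [T [F p]]] )]]] or [T [F p]]] or [T [F q]]]

5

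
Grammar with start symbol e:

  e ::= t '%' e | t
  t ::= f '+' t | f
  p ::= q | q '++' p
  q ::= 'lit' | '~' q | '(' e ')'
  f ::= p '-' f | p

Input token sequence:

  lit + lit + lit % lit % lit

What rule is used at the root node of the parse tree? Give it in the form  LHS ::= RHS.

e ::= t '%' e

[e [t [f [p [q lit]]] + [t [f [p [q lit]]] + [t [f [p [q lit]]]]]] % [e [t [f [p [q lit]]]] % [e [t [f [p [q lit]]]]]]]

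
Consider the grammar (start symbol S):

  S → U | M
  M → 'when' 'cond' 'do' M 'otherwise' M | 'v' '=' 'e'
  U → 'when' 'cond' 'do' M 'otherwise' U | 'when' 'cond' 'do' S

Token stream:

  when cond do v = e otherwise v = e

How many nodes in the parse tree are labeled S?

1

[S [M when cond do [M v = e] otherwise [M v = e]]]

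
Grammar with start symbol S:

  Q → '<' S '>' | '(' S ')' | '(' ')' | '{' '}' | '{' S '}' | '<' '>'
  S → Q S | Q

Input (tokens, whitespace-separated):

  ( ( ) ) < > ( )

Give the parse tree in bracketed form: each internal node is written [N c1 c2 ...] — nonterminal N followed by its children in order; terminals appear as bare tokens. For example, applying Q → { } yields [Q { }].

S
Q S
( S ) S
( Q ) S
( ( ) ) S
( ( ) ) Q S
( ( ) ) < > S
( ( ) ) < > Q
( ( ) ) < > ( )

[S [Q ( [S [Q ( )]] )] [S [Q < >] [S [Q ( )]]]]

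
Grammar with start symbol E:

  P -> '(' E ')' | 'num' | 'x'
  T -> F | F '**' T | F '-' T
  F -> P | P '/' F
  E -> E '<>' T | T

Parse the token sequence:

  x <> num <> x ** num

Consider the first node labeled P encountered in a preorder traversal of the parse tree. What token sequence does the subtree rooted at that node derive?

x

[E [E [E [T [F [P x]]]] <> [T [F [P num]]]] <> [T [F [P x]] ** [T [F [P num]]]]]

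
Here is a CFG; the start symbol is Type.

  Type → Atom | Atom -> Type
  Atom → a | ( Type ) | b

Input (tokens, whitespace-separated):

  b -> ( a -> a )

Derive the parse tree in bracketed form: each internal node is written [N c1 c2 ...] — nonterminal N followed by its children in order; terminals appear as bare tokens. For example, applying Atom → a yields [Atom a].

[Type [Atom b] -> [Type [Atom ( [Type [Atom a] -> [Type [Atom a]]] )]]]

Type
Atom -> Type
b -> Type
b -> Atom
b -> ( Type )
b -> ( Atom -> Type )
b -> ( a -> Type )
b -> ( a -> Atom )
b -> ( a -> a )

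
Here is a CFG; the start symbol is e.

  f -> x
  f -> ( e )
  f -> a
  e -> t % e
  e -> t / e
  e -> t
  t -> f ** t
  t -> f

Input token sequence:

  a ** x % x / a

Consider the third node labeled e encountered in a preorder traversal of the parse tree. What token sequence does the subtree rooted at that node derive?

[e [t [f a] ** [t [f x]]] % [e [t [f x]] / [e [t [f a]]]]]

a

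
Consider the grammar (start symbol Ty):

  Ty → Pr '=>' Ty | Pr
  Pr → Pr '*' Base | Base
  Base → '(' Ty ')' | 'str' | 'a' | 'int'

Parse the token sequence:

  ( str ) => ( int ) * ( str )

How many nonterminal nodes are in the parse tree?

[Ty [Pr [Base ( [Ty [Pr [Base str]]] )]] => [Ty [Pr [Pr [Base ( [Ty [Pr [Base int]]] )]] * [Base ( [Ty [Pr [Base str]]] )]]]]

17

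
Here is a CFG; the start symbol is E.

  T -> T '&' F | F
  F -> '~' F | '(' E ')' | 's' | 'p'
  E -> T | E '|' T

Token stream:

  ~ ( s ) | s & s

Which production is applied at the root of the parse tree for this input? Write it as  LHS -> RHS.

[E [E [T [F ~ [F ( [E [T [F s]]] )]]]] | [T [T [F s]] & [F s]]]

E -> E '|' T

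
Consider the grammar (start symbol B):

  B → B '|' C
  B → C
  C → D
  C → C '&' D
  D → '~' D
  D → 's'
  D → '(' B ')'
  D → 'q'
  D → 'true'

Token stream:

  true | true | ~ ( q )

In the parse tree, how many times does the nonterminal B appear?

[B [B [B [C [D true]]] | [C [D true]]] | [C [D ~ [D ( [B [C [D q]]] )]]]]

4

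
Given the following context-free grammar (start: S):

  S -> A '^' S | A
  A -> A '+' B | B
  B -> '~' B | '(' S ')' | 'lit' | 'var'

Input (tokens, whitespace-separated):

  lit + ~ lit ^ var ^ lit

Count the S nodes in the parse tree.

3

[S [A [A [B lit]] + [B ~ [B lit]]] ^ [S [A [B var]] ^ [S [A [B lit]]]]]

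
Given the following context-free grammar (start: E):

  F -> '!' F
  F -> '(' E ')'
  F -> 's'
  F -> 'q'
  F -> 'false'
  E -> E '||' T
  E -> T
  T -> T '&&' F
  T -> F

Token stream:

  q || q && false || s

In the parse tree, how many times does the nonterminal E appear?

3

[E [E [E [T [F q]]] || [T [T [F q]] && [F false]]] || [T [F s]]]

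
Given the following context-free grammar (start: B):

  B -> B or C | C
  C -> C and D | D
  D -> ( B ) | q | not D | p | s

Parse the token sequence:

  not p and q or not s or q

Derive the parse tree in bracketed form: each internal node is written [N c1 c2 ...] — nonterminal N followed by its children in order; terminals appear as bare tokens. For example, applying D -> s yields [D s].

B
B or C
B or C or C
C or C or C
C and D or C or C
D and D or C or C
not D and D or C or C
not p and D or C or C
not p and q or C or C
not p and q or D or C
not p and q or not D or C
not p and q or not s or C
not p and q or not s or D
not p and q or not s or q

[B [B [B [C [C [D not [D p]]] and [D q]]] or [C [D not [D s]]]] or [C [D q]]]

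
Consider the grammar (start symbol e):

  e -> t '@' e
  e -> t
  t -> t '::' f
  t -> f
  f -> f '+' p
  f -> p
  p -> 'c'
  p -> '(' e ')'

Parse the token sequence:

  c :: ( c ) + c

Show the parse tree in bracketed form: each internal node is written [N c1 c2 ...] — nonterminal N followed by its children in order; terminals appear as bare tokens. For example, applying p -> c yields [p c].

[e [t [t [f [p c]]] :: [f [f [p ( [e [t [f [p c]]]] )]] + [p c]]]]

e
t
t :: f
f :: f
p :: f
c :: f
c :: f + p
c :: p + p
c :: ( e ) + p
c :: ( t ) + p
c :: ( f ) + p
c :: ( p ) + p
c :: ( c ) + p
c :: ( c ) + c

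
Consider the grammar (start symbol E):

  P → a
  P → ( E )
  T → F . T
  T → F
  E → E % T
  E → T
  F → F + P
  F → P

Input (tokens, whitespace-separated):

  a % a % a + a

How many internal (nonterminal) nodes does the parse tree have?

14

[E [E [E [T [F [P a]]]] % [T [F [P a]]]] % [T [F [F [P a]] + [P a]]]]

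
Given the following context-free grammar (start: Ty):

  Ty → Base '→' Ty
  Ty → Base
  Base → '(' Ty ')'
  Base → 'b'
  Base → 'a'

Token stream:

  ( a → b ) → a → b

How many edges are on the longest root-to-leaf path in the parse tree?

[Ty [Base ( [Ty [Base a] → [Ty [Base b]]] )] → [Ty [Base a] → [Ty [Base b]]]]

5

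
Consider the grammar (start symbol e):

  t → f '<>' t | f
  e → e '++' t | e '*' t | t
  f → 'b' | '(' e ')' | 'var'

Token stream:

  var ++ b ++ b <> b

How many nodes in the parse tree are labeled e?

3

[e [e [e [t [f var]]] ++ [t [f b]]] ++ [t [f b] <> [t [f b]]]]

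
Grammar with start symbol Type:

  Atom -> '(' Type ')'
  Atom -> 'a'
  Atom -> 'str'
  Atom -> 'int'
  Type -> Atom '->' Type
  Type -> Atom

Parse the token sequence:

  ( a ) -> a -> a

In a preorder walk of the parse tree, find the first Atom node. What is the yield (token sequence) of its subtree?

( a )

[Type [Atom ( [Type [Atom a]] )] -> [Type [Atom a] -> [Type [Atom a]]]]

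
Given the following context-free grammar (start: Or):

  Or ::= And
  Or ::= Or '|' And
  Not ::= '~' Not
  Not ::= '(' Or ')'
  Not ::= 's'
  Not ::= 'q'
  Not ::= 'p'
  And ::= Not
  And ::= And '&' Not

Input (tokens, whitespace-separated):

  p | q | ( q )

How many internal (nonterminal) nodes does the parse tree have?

12

[Or [Or [Or [And [Not p]]] | [And [Not q]]] | [And [Not ( [Or [And [Not q]]] )]]]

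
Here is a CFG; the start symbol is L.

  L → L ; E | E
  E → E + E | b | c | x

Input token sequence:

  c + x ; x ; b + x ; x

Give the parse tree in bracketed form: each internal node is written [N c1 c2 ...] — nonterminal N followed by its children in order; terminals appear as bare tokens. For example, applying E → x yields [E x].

L
L ; E
L ; E ; E
L ; E ; E ; E
E ; E ; E ; E
E + E ; E ; E ; E
c + E ; E ; E ; E
c + x ; E ; E ; E
c + x ; x ; E ; E
c + x ; x ; E + E ; E
c + x ; x ; b + E ; E
c + x ; x ; b + x ; E
c + x ; x ; b + x ; x

[L [L [L [L [E [E c] + [E x]]] ; [E x]] ; [E [E b] + [E x]]] ; [E x]]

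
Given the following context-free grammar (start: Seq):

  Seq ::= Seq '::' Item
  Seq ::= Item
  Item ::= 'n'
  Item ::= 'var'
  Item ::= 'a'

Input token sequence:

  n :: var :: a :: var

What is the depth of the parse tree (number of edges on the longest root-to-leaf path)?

[Seq [Seq [Seq [Seq [Item n]] :: [Item var]] :: [Item a]] :: [Item var]]

5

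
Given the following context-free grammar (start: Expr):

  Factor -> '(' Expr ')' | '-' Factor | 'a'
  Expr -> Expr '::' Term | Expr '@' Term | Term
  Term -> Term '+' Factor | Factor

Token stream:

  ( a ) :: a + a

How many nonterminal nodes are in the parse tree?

[Expr [Expr [Term [Factor ( [Expr [Term [Factor a]]] )]]] :: [Term [Term [Factor a]] + [Factor a]]]

11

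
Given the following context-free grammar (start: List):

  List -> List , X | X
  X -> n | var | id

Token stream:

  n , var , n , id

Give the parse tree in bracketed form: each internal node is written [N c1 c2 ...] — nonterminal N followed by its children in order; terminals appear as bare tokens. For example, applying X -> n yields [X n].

[List [List [List [List [X n]] , [X var]] , [X n]] , [X id]]

List
List , X
List , X , X
List , X , X , X
X , X , X , X
n , X , X , X
n , var , X , X
n , var , n , X
n , var , n , id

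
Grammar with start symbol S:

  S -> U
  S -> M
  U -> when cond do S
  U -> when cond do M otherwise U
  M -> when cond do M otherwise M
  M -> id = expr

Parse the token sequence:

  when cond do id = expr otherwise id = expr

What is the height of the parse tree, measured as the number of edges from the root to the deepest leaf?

[S [M when cond do [M id = expr] otherwise [M id = expr]]]

3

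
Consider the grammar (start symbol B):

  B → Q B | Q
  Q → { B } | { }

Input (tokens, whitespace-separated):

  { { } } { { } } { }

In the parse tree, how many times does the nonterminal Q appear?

5

[B [Q { [B [Q { }]] }] [B [Q { [B [Q { }]] }] [B [Q { }]]]]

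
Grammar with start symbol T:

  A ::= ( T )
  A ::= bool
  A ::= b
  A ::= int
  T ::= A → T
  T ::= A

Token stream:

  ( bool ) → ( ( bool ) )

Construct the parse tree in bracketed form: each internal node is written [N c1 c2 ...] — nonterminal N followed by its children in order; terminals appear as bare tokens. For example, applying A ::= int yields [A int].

T
A → T
( T ) → T
( A ) → T
( bool ) → T
( bool ) → A
( bool ) → ( T )
( bool ) → ( A )
( bool ) → ( ( T ) )
( bool ) → ( ( A ) )
( bool ) → ( ( bool ) )

[T [A ( [T [A bool]] )] → [T [A ( [T [A ( [T [A bool]] )]] )]]]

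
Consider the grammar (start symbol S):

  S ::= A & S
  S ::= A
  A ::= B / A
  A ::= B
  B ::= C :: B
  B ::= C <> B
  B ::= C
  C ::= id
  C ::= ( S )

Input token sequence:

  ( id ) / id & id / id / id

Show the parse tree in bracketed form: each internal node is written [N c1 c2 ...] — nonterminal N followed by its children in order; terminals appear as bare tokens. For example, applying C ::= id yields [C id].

S
A & S
B / A & S
C / A & S
( S ) / A & S
( A ) / A & S
( B ) / A & S
( C ) / A & S
( id ) / A & S
( id ) / B & S
( id ) / C & S
( id ) / id & S
( id ) / id & A
( id ) / id & B / A
( id ) / id & C / A
( id ) / id & id / A
( id ) / id & id / B / A
( id ) / id & id / C / A
( id ) / id & id / id / A
( id ) / id & id / id / B
( id ) / id & id / id / C
( id ) / id & id / id / id

[S [A [B [C ( [S [A [B [C id]]]] )]] / [A [B [C id]]]] & [S [A [B [C id]] / [A [B [C id]] / [A [B [C id]]]]]]]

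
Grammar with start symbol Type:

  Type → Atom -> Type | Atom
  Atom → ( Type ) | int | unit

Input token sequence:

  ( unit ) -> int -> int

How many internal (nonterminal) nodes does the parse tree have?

[Type [Atom ( [Type [Atom unit]] )] -> [Type [Atom int] -> [Type [Atom int]]]]

8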